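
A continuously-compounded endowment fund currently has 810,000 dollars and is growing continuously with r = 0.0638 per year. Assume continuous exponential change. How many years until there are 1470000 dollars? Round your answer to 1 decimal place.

t ≈ 9.3 years

1470000 = 810000 · e^(0.0638·t)
t = ln(1470000/810000) / 0.0638 = ln(1.81481) / 0.0638 = 0.59598 / 0.0638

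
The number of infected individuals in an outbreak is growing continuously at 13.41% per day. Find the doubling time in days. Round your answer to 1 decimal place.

doubling time = ln(2) / |r| = 0.69315 / 0.1341

doubling time ≈ 5.2 days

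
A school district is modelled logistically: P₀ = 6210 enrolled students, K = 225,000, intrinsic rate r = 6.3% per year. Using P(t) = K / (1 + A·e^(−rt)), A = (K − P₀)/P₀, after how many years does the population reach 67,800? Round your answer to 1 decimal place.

t ≈ 43.2 years

A = (225000 − 6210)/6210 = 35.23188
67800 = 225000/(1 + 35.23188·e^(−0.063t)) → 1 + 35.23188·e^(−0.063t) = 3.31858
e^(−0.063t) = 0.065809 → t = ln(15.19543)/0.063 = 2.72099/0.063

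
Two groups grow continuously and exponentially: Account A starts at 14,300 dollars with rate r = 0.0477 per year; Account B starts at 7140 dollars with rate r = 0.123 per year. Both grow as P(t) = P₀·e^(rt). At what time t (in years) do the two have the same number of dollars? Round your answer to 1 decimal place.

t ≈ 9.2 years

14300·e^(0.0477t) = 7140·e^(0.123t)
14300/7140 = e^((0.123 − 0.0477)t) → ln(2.0028) = 0.0753·t
t = 0.69455 / 0.0753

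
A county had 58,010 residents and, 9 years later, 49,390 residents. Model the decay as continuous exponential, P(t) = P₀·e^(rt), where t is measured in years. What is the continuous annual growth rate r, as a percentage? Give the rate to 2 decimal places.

r ≈ -1.79% per year

49390 = 58010 · e^(r·9)
e^(9r) = 49390/58010 = 0.8514
r = ln(0.8514) / 9 = -0.16087 / 9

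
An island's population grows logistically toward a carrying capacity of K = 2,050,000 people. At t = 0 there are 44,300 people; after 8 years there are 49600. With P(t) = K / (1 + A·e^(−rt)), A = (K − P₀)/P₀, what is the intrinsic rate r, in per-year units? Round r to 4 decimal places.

r ≈ 0.0145 per year

A = (2050000 − 44300)/44300 = 45.2754
49600 = 2050000/(1 + 45.2754·e^(−r·8)) → e^(−8r) = (41.33065 − 1)/45.2754 = 0.890785
r = −ln(0.890785)/8 = 0.11565/8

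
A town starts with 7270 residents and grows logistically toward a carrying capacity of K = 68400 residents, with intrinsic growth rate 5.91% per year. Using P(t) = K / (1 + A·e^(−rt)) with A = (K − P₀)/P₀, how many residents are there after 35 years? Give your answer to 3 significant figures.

≈ 33,200 residents

A = (68400 − 7270)/7270 = 8.40853
P(35) = 68400 / (1 + 8.40853·e^(−0.0591·35)) = 68400 / (1 + 8.40853·0.126375)
= 68400 / 2.06263 ≈ 33161.55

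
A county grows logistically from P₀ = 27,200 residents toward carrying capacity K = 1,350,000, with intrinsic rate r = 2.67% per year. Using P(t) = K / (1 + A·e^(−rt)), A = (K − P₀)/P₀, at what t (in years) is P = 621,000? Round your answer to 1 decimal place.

t ≈ 139.5 years

A = (1350000 − 27200)/27200 = 48.63235
621000 = 1350000/(1 + 48.63235·e^(−0.0267t)) → 1 + 48.63235·e^(−0.0267t) = 2.17391
e^(−0.0267t) = 0.024139 → t = ln(41.42756)/0.0267 = 3.72395/0.0267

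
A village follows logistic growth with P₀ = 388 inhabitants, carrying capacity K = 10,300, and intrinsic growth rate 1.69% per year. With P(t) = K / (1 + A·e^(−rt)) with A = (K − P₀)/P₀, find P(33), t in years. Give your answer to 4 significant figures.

≈ 659.2 inhabitants

A = (10300 − 388)/388 = 25.54639
P(33) = 10300 / (1 + 25.54639·e^(−0.0169·33)) = 10300 / (1 + 25.54639·0.572524)
= 10300 / 15.62593 ≈ 659.16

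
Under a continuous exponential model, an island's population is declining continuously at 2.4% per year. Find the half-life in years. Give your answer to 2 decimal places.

half-life = ln(2) / |r| = 0.69315 / 0.024

half-life ≈ 28.88 years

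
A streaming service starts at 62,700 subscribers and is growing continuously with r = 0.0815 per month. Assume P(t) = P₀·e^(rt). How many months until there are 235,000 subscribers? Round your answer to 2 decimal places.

t ≈ 16.21 months

235000 = 62700 · e^(0.0815·t)
t = ln(235000/62700) / 0.0815 = ln(3.74801) / 0.0815 = 1.32122 / 0.0815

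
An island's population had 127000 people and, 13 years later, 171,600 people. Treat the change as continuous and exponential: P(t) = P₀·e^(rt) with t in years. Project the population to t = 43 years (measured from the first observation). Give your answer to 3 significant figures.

r = ln(171600/127000) / 13 ≈ 0.023152 per year
P(43) = 127000 · e^(0.023152·43) = 127000 · 2.7062 ≈ 343687.68

≈ 344,000 people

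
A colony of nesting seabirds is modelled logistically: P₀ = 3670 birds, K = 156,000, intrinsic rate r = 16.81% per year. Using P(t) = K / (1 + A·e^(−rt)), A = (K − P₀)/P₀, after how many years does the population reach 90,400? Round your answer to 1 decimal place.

A = (156000 − 3670)/3670 = 41.50681
90400 = 156000/(1 + 41.50681·e^(−0.1681t)) → 1 + 41.50681·e^(−0.1681t) = 1.72566
e^(−0.1681t) = 0.017483 → t = ln(57.19841)/0.1681 = 4.04653/0.1681

t ≈ 24.1 years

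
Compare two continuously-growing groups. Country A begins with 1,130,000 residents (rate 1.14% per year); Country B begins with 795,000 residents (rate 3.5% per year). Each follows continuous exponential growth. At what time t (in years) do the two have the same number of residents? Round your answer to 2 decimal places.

t ≈ 14.90 years

1130000·e^(0.0114t) = 795000·e^(0.035t)
1130000/795000 = e^((0.035 − 0.0114)t) → ln(1.42138) = 0.0236·t
t = 0.35163 / 0.0236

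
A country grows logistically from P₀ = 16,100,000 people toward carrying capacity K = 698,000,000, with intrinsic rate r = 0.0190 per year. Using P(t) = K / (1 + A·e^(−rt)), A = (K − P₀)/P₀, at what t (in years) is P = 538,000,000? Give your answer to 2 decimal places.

A = (698000000 − 16100000)/16100000 = 42.35404
538000000 = 698000000/(1 + 42.35404·e^(−0.019t)) → 1 + 42.35404·e^(−0.019t) = 1.2974
e^(−0.019t) = 0.007022 → t = ln(142.41545)/0.019 = 4.95875/0.019

t ≈ 260.99 years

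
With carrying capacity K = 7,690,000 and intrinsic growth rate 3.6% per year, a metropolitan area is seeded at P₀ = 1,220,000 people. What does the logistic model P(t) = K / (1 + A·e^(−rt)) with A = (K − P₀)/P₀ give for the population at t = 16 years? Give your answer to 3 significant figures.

≈ 1,930,000 people

A = (7690000 − 1220000)/1220000 = 5.30328
P(16) = 7690000 / (1 + 5.30328·e^(−0.036·16)) = 7690000 / (1 + 5.30328·0.562142)
= 7690000 / 3.9812 ≈ 1931579.36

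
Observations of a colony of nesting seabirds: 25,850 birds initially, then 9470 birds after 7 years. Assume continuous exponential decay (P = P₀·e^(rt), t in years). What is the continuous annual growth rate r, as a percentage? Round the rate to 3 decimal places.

9470 = 25850 · e^(r·7)
e^(7r) = 9470/25850 = 0.36634
r = ln(0.36634) / 7 = -1.00418 / 7

r ≈ -14.345% per year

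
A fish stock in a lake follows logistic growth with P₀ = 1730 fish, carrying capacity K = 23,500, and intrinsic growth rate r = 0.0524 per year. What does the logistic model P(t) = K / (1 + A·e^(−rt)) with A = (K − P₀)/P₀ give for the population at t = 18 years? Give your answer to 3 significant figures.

A = (23500 − 1730)/1730 = 12.58382
P(18) = 23500 / (1 + 12.58382·e^(−0.0524·18)) = 23500 / (1 + 12.58382·0.38938)
= 23500 / 5.89988 ≈ 3983.13

≈ 3,980 fish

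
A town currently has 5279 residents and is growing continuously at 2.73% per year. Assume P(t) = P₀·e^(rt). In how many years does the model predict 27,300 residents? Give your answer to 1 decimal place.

27300 = 5279 · e^(0.0273·t)
t = ln(27300/5279) / 0.0273 = ln(5.17143) / 0.0273 = 1.64315 / 0.0273

t ≈ 60.2 years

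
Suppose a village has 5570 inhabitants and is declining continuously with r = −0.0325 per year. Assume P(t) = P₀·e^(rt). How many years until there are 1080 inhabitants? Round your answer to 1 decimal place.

t ≈ 50.5 years

1080 = 5570 · e^(-0.0325·t)
t = ln(1080/5570) / -0.0325 = ln(0.1939) / -0.0325 = -1.64043 / -0.0325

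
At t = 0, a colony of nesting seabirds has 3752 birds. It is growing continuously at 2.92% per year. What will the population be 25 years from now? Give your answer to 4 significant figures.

≈ 7,786 birds

P(25) = 3752 · e^(0.0292·25) = 3752 · e^(0.73)
= 3752 · 2.07508 ≈ 7785.7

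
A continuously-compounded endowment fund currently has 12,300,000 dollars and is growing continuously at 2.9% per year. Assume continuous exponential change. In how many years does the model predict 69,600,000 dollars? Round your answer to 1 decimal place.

t ≈ 59.8 years

69600000 = 12300000 · e^(0.029·t)
t = ln(69600000/12300000) / 0.029 = ln(5.65854) / 0.029 = 1.73317 / 0.029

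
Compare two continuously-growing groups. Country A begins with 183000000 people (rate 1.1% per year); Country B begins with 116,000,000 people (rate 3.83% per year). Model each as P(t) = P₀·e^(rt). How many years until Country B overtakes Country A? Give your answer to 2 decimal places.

t ≈ 16.70 years

183000000·e^(0.011t) = 116000000·e^(0.0383t)
183000000/116000000 = e^((0.0383 − 0.011)t) → ln(1.57759) = 0.0273·t
t = 0.4559 / 0.0273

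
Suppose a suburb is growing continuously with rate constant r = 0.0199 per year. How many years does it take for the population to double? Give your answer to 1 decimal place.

doubling time = ln(2) / |r| = 0.69315 / 0.0199

doubling time ≈ 34.8 years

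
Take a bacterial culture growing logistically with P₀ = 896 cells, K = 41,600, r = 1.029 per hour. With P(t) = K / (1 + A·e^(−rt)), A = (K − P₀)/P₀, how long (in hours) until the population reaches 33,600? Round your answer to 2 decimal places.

A = (41600 − 896)/896 = 45.42857
33600 = 41600/(1 + 45.42857·e^(−1.029t)) → 1 + 45.42857·e^(−1.029t) = 1.2381
e^(−1.029t) = 0.005241 → t = ln(190.8)/1.029 = 5.25123/1.029

t ≈ 5.10 hours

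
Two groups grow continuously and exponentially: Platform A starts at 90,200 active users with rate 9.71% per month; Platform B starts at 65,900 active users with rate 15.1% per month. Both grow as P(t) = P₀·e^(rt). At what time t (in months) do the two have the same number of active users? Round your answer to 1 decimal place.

90200·e^(0.0971t) = 65900·e^(0.151t)
90200/65900 = e^((0.151 − 0.0971)t) → ln(1.36874) = 0.0539·t
t = 0.31389 / 0.0539

t ≈ 5.8 months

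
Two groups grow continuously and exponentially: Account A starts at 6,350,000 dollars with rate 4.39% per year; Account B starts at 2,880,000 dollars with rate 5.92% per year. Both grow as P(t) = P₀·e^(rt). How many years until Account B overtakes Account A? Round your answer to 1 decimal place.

t ≈ 51.7 years

6350000·e^(0.0439t) = 2880000·e^(0.0592t)
6350000/2880000 = e^((0.0592 − 0.0439)t) → ln(2.20486) = 0.0153·t
t = 0.79066 / 0.0153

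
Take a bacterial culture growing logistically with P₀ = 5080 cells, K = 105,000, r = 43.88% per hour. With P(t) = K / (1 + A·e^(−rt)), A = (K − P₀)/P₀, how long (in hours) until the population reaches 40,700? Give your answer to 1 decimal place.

t ≈ 5.7 hours

A = (105000 − 5080)/5080 = 19.66929
40700 = 105000/(1 + 19.66929·e^(−0.4388t)) → 1 + 19.66929·e^(−0.4388t) = 2.57985
e^(−0.4388t) = 0.080321 → t = ln(12.45008)/0.4388 = 2.52173/0.4388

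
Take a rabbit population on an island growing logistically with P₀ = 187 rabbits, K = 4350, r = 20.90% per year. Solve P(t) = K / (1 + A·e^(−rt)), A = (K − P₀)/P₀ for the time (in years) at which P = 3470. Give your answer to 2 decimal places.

A = (4350 − 187)/187 = 22.26203
3470 = 4350/(1 + 22.26203·e^(−0.209t)) → 1 + 22.26203·e^(−0.209t) = 1.2536
e^(−0.209t) = 0.011392 → t = ln(87.78324)/0.209 = 4.47487/0.209

t ≈ 21.41 years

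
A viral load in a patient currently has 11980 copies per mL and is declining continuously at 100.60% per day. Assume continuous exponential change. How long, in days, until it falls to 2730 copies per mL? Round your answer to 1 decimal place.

t ≈ 1.5 days

2730 = 11980 · e^(-1.006·t)
t = ln(2730/11980) / -1.006 = ln(0.22788) / -1.006 = -1.47894 / -1.006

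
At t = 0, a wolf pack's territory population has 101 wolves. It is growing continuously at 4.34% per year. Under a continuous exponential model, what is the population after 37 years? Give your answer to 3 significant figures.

≈ 503 wolves

P(37) = 101 · e^(0.0434·37) = 101 · e^(1.6058)
= 101 · 4.98184 ≈ 503.17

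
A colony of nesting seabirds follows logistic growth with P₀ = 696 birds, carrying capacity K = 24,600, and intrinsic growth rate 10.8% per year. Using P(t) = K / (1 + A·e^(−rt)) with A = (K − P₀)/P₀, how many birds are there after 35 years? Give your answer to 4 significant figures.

A = (24600 − 696)/696 = 34.34483
P(35) = 24600 / (1 + 34.34483·e^(−0.108·35)) = 24600 / (1 + 34.34483·0.022823)
= 24600 / 1.78384 ≈ 13790.46

≈ 13,790 birds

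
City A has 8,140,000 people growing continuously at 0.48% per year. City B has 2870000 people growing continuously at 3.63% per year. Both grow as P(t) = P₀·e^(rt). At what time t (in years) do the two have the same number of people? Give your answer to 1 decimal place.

t ≈ 33.1 years

8140000·e^(0.0048t) = 2870000·e^(0.0363t)
8140000/2870000 = e^((0.0363 − 0.0048)t) → ln(2.83624) = 0.0315·t
t = 1.04248 / 0.0315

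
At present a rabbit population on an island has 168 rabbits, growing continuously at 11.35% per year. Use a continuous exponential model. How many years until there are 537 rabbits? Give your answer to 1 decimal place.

537 = 168 · e^(0.1135·t)
t = ln(537/168) / 0.1135 = ln(3.19643) / 0.1135 = 1.16203 / 0.1135

t ≈ 10.2 years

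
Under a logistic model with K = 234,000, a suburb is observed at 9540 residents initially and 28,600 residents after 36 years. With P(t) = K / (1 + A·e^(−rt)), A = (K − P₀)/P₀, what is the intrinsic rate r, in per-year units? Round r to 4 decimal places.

A = (234000 − 9540)/9540 = 23.5283
28600 = 234000/(1 + 23.5283·e^(−r·36)) → e^(−36r) = (8.18182 − 1)/23.5283 = 0.305242
r = −ln(0.305242)/36 = 1.18665/36

r ≈ 0.0330 per year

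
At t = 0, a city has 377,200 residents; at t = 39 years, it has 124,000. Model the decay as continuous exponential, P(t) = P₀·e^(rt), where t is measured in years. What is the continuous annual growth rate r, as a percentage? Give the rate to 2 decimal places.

124000 = 377200 · e^(r·39)
e^(39r) = 124000/377200 = 0.32874
r = ln(0.32874) / 39 = -1.11249 / 39

r ≈ -2.85% per year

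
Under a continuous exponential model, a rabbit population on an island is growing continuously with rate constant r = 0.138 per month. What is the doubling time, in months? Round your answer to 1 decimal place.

doubling time = ln(2) / |r| = 0.69315 / 0.138

doubling time ≈ 5.0 months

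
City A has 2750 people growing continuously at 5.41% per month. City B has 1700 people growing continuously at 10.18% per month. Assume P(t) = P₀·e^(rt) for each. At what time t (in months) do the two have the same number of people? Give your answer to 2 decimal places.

t ≈ 10.08 months

2750·e^(0.0541t) = 1700·e^(0.1018t)
2750/1700 = e^((0.1018 − 0.0541)t) → ln(1.61765) = 0.0477·t
t = 0.48097 / 0.0477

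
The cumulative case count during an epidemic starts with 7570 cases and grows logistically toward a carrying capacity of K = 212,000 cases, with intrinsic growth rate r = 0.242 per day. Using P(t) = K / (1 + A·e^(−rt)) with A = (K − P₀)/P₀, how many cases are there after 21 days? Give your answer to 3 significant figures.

≈ 182,000 cases

A = (212000 − 7570)/7570 = 27.00528
P(21) = 212000 / (1 + 27.00528·e^(−0.242·21)) = 212000 / (1 + 27.00528·0.006207)
= 212000 / 1.16763 ≈ 181563.62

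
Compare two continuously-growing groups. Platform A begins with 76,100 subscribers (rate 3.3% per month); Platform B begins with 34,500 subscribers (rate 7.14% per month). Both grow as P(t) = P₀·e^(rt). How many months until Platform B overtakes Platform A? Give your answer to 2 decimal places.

76100·e^(0.033t) = 34500·e^(0.0714t)
76100/34500 = e^((0.0714 − 0.033)t) → ln(2.2058) = 0.0384·t
t = 0.79109 / 0.0384

t ≈ 20.60 months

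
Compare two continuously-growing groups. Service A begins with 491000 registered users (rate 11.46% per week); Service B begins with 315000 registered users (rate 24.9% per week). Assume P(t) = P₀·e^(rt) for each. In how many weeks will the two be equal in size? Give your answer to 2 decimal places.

491000·e^(0.1146t) = 315000·e^(0.249t)
491000/315000 = e^((0.249 − 0.1146)t) → ln(1.55873) = 0.1344·t
t = 0.44387 / 0.1344

t ≈ 3.30 weeks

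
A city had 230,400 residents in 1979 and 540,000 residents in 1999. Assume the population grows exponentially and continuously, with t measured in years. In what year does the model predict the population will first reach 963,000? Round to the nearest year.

r = ln(540000/230400) / 20 = 0.85175/20 ≈ 0.042588 per year
t = ln(963000/230400) / r = 1.43024/0.042588 ≈ 33.58 years after 1979

year 2013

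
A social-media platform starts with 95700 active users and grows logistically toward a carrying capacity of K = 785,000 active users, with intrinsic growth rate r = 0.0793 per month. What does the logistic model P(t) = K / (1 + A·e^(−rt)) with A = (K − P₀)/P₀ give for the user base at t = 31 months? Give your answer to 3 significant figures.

A = (785000 − 95700)/95700 = 7.20272
P(31) = 785000 / (1 + 7.20272·e^(−0.0793·31)) = 785000 / (1 + 7.20272·0.08558)
= 785000 / 1.61641 ≈ 485643.88

≈ 486,000 active users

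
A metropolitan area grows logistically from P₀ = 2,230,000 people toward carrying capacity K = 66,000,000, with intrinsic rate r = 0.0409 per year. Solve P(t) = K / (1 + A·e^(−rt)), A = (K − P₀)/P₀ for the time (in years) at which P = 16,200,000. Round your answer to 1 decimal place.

A = (66000000 − 2230000)/2230000 = 28.59641
16200000 = 66000000/(1 + 28.59641·e^(−0.0409t)) → 1 + 28.59641·e^(−0.0409t) = 4.07407
e^(−0.0409t) = 0.107499 → t = ln(9.30245)/0.0409 = 2.23028/0.0409

t ≈ 54.5 years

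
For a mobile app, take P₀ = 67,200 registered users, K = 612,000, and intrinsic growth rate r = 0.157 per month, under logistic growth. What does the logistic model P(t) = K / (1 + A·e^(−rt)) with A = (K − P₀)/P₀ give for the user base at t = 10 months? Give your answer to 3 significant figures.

A = (612000 − 67200)/67200 = 8.10714
P(10) = 612000 / (1 + 8.10714·e^(−0.157·10)) = 612000 / (1 + 8.10714·0.208045)
= 612000 / 2.68665 ≈ 227792.81

≈ 228,000 registered users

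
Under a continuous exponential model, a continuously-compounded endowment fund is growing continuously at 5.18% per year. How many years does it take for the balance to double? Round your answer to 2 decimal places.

doubling time = ln(2) / |r| = 0.69315 / 0.0518

doubling time ≈ 13.38 years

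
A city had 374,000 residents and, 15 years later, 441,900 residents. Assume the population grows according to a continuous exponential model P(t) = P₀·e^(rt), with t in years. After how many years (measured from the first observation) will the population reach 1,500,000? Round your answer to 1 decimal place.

r = ln(441900/374000) / 15 ≈ 0.011122 per year
t = ln(1500000/374000) / r = 1.38896 / 0.011122 ≈ 124.886

t ≈ 124.9 years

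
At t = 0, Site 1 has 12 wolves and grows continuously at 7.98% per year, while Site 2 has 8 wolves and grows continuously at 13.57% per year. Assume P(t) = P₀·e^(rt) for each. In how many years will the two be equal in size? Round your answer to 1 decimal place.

t ≈ 7.3 years

12·e^(0.0798t) = 8·e^(0.1357t)
12/8 = e^((0.1357 − 0.0798)t) → ln(1.5) = 0.0559·t
t = 0.40547 / 0.0559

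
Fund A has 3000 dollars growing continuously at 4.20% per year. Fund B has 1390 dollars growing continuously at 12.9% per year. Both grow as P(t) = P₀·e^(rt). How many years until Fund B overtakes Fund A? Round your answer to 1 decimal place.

3000·e^(0.042t) = 1390·e^(0.129t)
3000/1390 = e^((0.129 − 0.042)t) → ln(2.15827) = 0.087·t
t = 0.76931 / 0.087

t ≈ 8.8 years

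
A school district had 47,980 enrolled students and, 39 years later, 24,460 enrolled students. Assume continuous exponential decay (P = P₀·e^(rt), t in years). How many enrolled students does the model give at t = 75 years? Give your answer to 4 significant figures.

≈ 13,130 enrolled students

r = ln(24460/47980) / 39 ≈ -0.017276 per year
P(75) = 47980 · e^(-0.017276·75) = 47980 · 0.27372 ≈ 13132.9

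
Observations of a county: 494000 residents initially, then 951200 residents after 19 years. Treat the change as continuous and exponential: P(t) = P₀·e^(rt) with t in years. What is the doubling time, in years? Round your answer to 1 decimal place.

r = ln(951200/494000) / 19 = ln(1.92551) / 19 ≈ 0.034484 per year
doubling time = ln 2 / |r| = 0.69315 / 0.034484

doubling time ≈ 20.1 years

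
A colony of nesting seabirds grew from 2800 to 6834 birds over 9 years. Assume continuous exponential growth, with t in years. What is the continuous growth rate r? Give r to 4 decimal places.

6834 = 2800 · e^(r·9)
e^(9r) = 6834/2800 = 2.44071
r = ln(2.44071) / 9 = 0.89229 / 9

r ≈ 0.0991 per year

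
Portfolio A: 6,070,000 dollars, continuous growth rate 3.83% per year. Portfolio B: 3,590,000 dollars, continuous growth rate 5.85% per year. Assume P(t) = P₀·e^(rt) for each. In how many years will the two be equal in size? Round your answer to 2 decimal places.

t ≈ 26.00 years

6070000·e^(0.0383t) = 3590000·e^(0.0585t)
6070000/3590000 = e^((0.0585 − 0.0383)t) → ln(1.69081) = 0.0202·t
t = 0.52521 / 0.0202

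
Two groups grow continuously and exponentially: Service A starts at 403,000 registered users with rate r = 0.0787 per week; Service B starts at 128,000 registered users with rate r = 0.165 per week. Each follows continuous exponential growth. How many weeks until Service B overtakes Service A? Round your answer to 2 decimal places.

t ≈ 13.29 weeks

403000·e^(0.0787t) = 128000·e^(0.165t)
403000/128000 = e^((0.165 − 0.0787)t) → ln(3.14844) = 0.0863·t
t = 1.14691 / 0.0863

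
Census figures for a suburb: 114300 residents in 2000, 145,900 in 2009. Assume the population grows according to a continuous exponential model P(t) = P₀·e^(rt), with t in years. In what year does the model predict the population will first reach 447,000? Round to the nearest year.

r = ln(145900/114300) / 9 = 0.24409/9 ≈ 0.027122 per year
t = ln(447000/114300) / r = 1.36373/0.027122 ≈ 50.28 years after 2000

year 2050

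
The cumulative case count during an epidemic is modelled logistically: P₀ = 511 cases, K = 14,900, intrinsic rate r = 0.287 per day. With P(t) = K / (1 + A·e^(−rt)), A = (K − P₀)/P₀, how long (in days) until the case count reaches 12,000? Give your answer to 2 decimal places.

A = (14900 − 511)/511 = 28.15851
12000 = 14900/(1 + 28.15851·e^(−0.287t)) → 1 + 28.15851·e^(−0.287t) = 1.24167
e^(−0.287t) = 0.008582 → t = ln(116.51798)/0.287 = 4.75805/0.287

t ≈ 16.58 days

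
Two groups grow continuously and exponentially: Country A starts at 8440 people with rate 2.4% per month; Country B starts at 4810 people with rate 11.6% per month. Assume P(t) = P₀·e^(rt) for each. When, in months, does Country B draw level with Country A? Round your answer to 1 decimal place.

t ≈ 6.1 months

8440·e^(0.024t) = 4810·e^(0.116t)
8440/4810 = e^((0.116 − 0.024)t) → ln(1.75468) = 0.092·t
t = 0.56229 / 0.092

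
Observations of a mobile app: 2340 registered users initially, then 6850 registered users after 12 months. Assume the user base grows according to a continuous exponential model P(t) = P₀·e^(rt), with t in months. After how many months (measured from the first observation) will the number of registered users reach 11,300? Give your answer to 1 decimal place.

t ≈ 17.6 months

r = ln(6850/2340) / 12 ≈ 0.089508 per month
t = ln(11300/2340) / r = 1.57465 / 0.089508 ≈ 17.592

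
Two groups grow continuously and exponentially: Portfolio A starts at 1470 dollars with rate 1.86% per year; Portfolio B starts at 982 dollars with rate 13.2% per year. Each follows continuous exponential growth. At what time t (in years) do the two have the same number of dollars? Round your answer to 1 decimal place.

1470·e^(0.0186t) = 982·e^(0.132t)
1470/982 = e^((0.132 − 0.0186)t) → ln(1.49695) = 0.1134·t
t = 0.40343 / 0.1134

t ≈ 3.6 years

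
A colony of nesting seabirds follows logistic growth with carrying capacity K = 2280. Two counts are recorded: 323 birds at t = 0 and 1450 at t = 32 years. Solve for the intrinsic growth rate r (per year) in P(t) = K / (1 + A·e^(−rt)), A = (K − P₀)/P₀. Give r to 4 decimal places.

r ≈ 0.0737 per year

A = (2280 − 323)/323 = 6.05882
1450 = 2280/(1 + 6.05882·e^(−r·32)) → e^(−32r) = (1.57241 − 1)/6.05882 = 0.094476
r = −ln(0.094476)/32 = 2.35941/32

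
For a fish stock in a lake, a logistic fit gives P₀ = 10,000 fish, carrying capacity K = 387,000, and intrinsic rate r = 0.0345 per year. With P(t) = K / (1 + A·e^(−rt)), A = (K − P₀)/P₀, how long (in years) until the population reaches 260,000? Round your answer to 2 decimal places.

t ≈ 125.98 years

A = (387000 − 10000)/10000 = 37.7
260000 = 387000/(1 + 37.7·e^(−0.0345t)) → 1 + 37.7·e^(−0.0345t) = 1.48846
e^(−0.0345t) = 0.012957 → t = ln(77.1811)/0.0345 = 4.34615/0.0345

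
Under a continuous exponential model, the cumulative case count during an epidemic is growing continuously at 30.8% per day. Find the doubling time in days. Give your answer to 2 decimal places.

doubling time ≈ 2.25 days

doubling time = ln(2) / |r| = 0.69315 / 0.308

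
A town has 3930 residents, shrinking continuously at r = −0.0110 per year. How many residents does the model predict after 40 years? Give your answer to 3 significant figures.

P(40) = 3930 · e^(-0.011·40) = 3930 · e^(-0.44)
= 3930 · 0.64404 ≈ 2531.06

≈ 2,530 residents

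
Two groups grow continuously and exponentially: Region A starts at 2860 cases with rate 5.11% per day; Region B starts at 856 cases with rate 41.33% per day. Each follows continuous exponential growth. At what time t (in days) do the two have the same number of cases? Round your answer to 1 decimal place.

2860·e^(0.0511t) = 856·e^(0.4133t)
2860/856 = e^((0.4133 − 0.0511)t) → ln(3.34112) = 0.3622·t
t = 1.20631 / 0.3622

t ≈ 3.3 days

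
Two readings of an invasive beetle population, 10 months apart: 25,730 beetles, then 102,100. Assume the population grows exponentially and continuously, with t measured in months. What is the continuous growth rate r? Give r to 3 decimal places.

102100 = 25730 · e^(r·10)
e^(10r) = 102100/25730 = 3.96813
r = ln(3.96813) / 10 = 1.3783 / 10

r ≈ 0.138 per month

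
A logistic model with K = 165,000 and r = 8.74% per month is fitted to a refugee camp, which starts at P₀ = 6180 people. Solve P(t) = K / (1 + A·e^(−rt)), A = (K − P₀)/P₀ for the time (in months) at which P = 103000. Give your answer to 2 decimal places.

t ≈ 42.95 months

A = (165000 − 6180)/6180 = 25.69903
103000 = 165000/(1 + 25.69903·e^(−0.0874t)) → 1 + 25.69903·e^(−0.0874t) = 1.60194
e^(−0.0874t) = 0.023423 → t = ln(42.69355)/0.0874 = 3.75405/0.0874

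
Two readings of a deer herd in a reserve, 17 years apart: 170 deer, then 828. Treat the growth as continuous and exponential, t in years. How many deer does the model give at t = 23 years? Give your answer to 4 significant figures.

r = ln(828/170) / 17 ≈ 0.09313 per year
P(23) = 170 · e^(0.09313·23) = 170 · 8.51642 ≈ 1447.79

≈ 1,448 deer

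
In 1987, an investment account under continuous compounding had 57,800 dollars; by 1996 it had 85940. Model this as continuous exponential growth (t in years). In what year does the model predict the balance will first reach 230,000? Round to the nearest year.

year 2018

r = ln(85940/57800) / 9 = 0.39666/9 ≈ 0.044073 per year
t = ln(230000/57800) / r = 1.38109/0.044073 ≈ 31.34 years after 1987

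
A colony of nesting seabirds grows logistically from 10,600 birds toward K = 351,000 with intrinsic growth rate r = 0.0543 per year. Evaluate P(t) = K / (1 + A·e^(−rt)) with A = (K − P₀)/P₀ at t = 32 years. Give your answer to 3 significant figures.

A = (351000 − 10600)/10600 = 32.11321
P(32) = 351000 / (1 + 32.11321·e^(−0.0543·32)) = 351000 / (1 + 32.11321·0.175942)
= 351000 / 6.65007 ≈ 52781.42

≈ 52,800 birds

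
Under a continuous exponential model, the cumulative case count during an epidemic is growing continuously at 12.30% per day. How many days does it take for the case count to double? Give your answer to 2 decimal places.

doubling time = ln(2) / |r| = 0.69315 / 0.123

doubling time ≈ 5.64 days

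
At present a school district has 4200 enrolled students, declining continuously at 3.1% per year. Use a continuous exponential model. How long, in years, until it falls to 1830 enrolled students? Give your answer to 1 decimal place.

t ≈ 26.8 years

1830 = 4200 · e^(-0.031·t)
t = ln(1830/4200) / -0.031 = ln(0.43571) / -0.031 = -0.83077 / -0.031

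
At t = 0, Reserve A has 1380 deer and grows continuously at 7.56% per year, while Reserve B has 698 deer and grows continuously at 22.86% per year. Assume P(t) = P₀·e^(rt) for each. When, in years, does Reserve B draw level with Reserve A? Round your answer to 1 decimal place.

1380·e^(0.0756t) = 698·e^(0.2286t)
1380/698 = e^((0.2286 − 0.0756)t) → ln(1.97708) = 0.153·t
t = 0.68162 / 0.153

t ≈ 4.5 years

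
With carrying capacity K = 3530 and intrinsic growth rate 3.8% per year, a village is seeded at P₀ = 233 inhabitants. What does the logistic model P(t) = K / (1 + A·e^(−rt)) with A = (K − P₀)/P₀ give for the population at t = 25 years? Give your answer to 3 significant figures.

A = (3530 − 233)/233 = 14.15021
P(25) = 3530 / (1 + 14.15021·e^(−0.038·25)) = 3530 / (1 + 14.15021·0.386741)
= 3530 / 6.47247 ≈ 545.39

≈ 545 inhabitants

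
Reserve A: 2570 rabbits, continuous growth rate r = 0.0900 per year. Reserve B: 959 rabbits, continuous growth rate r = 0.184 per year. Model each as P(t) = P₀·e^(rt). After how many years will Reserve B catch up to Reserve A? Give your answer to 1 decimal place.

2570·e^(0.09t) = 959·e^(0.184t)
2570/959 = e^((0.184 − 0.09)t) → ln(2.67987) = 0.094·t
t = 0.98577 / 0.094

t ≈ 10.5 years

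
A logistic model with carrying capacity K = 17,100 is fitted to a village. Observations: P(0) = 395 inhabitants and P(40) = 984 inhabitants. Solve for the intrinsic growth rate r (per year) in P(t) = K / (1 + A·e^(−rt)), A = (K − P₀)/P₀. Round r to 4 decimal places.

A = (17100 − 395)/395 = 42.29114
984 = 17100/(1 + 42.29114·e^(−r·40)) → e^(−40r) = (17.37805 − 1)/42.29114 = 0.387269
r = −ln(0.387269)/40 = 0.94864/40

r ≈ 0.0237 per year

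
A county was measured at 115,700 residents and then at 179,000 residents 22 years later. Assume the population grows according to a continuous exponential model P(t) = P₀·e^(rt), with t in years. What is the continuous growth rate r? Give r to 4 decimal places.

179000 = 115700 · e^(r·22)
e^(22r) = 179000/115700 = 1.5471
r = ln(1.5471) / 22 = 0.43639 / 22

r ≈ 0.0198 per year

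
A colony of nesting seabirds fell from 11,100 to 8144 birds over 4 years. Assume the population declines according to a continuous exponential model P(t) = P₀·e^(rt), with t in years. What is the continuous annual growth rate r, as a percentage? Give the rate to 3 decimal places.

8144 = 11100 · e^(r·4)
e^(4r) = 8144/11100 = 0.73369
r = ln(0.73369) / 4 = -0.30966 / 4

r ≈ -7.742% per year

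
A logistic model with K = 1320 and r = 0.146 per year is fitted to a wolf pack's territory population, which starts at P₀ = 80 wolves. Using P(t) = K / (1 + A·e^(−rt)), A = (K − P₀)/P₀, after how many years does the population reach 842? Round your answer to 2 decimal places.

t ≈ 22.65 years

A = (1320 − 80)/80 = 15.5
842 = 1320/(1 + 15.5·e^(−0.146t)) → 1 + 15.5·e^(−0.146t) = 1.5677
e^(−0.146t) = 0.036626 → t = ln(27.30335)/0.146 = 3.30701/0.146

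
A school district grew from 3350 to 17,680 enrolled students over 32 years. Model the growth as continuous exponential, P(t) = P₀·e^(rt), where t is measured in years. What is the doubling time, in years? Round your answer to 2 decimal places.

doubling time ≈ 13.33 years

r = ln(17680/3350) / 32 = ln(5.27761) / 32 ≈ 0.051984 per year
doubling time = ln 2 / |r| = 0.69315 / 0.051984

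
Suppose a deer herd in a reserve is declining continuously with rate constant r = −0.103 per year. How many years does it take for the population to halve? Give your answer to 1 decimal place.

half-life ≈ 6.7 years

half-life = ln(2) / |r| = 0.69315 / 0.103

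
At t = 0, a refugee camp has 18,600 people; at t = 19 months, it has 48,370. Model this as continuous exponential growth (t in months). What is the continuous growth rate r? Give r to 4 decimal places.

48370 = 18600 · e^(r·19)
e^(19r) = 48370/18600 = 2.60054
r = ln(2.60054) / 19 = 0.95572 / 19

r ≈ 0.0503 per month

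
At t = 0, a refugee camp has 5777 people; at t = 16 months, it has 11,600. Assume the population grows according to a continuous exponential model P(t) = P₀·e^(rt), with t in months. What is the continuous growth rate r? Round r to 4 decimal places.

r ≈ 0.0436 per month

11600 = 5777 · e^(r·16)
e^(16r) = 11600/5777 = 2.00796
r = ln(2.00796) / 16 = 0.69712 / 16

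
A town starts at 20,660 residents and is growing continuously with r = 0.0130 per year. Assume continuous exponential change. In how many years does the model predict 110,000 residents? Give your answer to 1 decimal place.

t ≈ 128.6 years

110000 = 20660 · e^(0.013·t)
t = ln(110000/20660) / 0.013 = ln(5.3243) / 0.013 = 1.67228 / 0.013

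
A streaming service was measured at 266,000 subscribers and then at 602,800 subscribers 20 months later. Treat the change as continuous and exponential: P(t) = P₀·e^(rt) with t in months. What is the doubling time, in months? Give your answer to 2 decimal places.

r = ln(602800/266000) / 20 = ln(2.26617) / 20 ≈ 0.040904 per month
doubling time = ln 2 / |r| = 0.69315 / 0.040904

doubling time ≈ 16.95 months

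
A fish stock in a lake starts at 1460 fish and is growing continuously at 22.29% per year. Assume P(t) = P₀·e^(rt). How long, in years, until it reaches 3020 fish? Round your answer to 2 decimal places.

3020 = 1460 · e^(0.2229·t)
t = ln(3020/1460) / 0.2229 = ln(2.06849) / 0.2229 = 0.72682 / 0.2229

t ≈ 3.26 years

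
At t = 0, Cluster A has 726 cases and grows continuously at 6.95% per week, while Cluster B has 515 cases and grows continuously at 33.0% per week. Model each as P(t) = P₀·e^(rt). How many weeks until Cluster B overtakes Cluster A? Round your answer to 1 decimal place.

726·e^(0.0695t) = 515·e^(0.33t)
726/515 = e^((0.33 − 0.0695)t) → ln(1.40971) = 0.2605·t
t = 0.34338 / 0.2605

t ≈ 1.3 weeks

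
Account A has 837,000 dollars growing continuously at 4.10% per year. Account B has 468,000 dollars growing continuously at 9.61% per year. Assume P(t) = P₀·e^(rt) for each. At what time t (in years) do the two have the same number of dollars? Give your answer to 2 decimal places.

837000·e^(0.041t) = 468000·e^(0.0961t)
837000/468000 = e^((0.0961 − 0.041)t) → ln(1.78846) = 0.0551·t
t = 0.58136 / 0.0551

t ≈ 10.55 years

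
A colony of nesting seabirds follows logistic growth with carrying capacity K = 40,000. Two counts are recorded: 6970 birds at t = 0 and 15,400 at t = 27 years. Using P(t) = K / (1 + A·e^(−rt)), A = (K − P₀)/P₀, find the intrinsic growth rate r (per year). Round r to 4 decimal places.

A = (40000 − 6970)/6970 = 4.73888
15400 = 40000/(1 + 4.73888·e^(−r·27)) → e^(−27r) = (2.5974 − 1)/4.73888 = 0.337084
r = −ln(0.337084)/27 = 1.08742/27

r ≈ 0.0403 per year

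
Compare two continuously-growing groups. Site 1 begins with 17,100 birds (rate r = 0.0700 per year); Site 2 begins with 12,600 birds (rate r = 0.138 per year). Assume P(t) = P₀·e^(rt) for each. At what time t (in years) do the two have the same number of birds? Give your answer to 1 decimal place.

t ≈ 4.5 years

17100·e^(0.07t) = 12600·e^(0.138t)
17100/12600 = e^((0.138 − 0.07)t) → ln(1.35714) = 0.068·t
t = 0.30538 / 0.068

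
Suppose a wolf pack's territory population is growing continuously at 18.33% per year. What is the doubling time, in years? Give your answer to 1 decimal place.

doubling time = ln(2) / |r| = 0.69315 / 0.1833

doubling time ≈ 3.8 years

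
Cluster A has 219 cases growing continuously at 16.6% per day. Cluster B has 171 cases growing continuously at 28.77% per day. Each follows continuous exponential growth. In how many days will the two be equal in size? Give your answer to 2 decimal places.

t ≈ 2.03 days

219·e^(0.166t) = 171·e^(0.2877t)
219/171 = e^((0.2877 − 0.166)t) → ln(1.2807) = 0.1217·t
t = 0.24741 / 0.1217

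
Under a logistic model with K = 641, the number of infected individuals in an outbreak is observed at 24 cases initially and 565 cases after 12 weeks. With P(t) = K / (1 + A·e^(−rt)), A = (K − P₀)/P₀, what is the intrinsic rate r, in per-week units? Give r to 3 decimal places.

r ≈ 0.438 per week

A = (641 − 24)/24 = 25.70833
565 = 641/(1 + 25.70833·e^(−r·12)) → e^(−12r) = (1.13451 − 1)/25.70833 = 0.005232
r = −ln(0.005232)/12 = 5.25291/12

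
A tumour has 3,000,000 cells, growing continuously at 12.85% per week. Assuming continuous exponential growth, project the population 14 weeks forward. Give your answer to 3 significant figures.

≈ 18,100,000 cells

P(14) = 3000000 · e^(0.1285·14) = 3000000 · e^(1.799)
= 3000000 · 6.0436 ≈ 18130802.52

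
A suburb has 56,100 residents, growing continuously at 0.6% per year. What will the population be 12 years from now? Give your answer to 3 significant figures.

P(12) = 56100 · e^(0.006·12) = 56100 · e^(0.072)
= 56100 · 1.07466 ≈ 60288.16

≈ 60,300 residents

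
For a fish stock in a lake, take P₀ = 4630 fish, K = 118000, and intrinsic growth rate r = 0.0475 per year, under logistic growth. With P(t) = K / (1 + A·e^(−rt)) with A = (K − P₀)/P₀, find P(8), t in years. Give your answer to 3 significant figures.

≈ 6,650 fish

A = (118000 − 4630)/4630 = 24.48596
P(8) = 118000 / (1 + 24.48596·e^(−0.0475·8)) = 118000 / (1 + 24.48596·0.683861)
= 118000 / 17.745 ≈ 6649.76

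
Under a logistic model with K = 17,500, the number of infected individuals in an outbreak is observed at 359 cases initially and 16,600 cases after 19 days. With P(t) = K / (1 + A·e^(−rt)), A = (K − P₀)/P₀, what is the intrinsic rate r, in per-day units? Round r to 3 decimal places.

A = (17500 − 359)/359 = 47.74652
16600 = 17500/(1 + 47.74652·e^(−r·19)) → e^(−19r) = (1.05422 − 1)/47.74652 = 0.001136
r = −ln(0.001136)/19 = 6.78067/19

r ≈ 0.357 per day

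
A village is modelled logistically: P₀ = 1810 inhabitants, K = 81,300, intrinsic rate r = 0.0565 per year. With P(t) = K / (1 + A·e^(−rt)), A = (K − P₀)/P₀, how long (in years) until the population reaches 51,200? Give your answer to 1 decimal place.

A = (81300 − 1810)/1810 = 43.91713
51200 = 81300/(1 + 43.91713·e^(−0.0565t)) → 1 + 43.91713·e^(−0.0565t) = 1.58789
e^(−0.0565t) = 0.013386 → t = ln(74.70289)/0.0565 = 4.31352/0.0565

t ≈ 76.3 years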